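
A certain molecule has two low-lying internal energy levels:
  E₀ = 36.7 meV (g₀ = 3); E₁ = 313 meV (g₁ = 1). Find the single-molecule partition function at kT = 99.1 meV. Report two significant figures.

Eᵢ/kT = 0.3703, 3.158.
Z = Σ gᵢe^(−Eᵢ/kT) = 3·e^(−0.3703) + 1·e^(−3.158) = 2.072 + 0.04251 = 2.115.

Z = 2.1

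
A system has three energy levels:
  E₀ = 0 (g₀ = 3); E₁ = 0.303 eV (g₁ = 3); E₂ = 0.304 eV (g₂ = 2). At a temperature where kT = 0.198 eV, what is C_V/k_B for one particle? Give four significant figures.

0.4570

Eᵢ/kT = 0, 1.53030, 1.53535.
Z = Σ gᵢe^(−Eᵢ/kT) = 3·e^(−0) + 3·e^(−1.53030) + 2·e^(−1.53535) = 3.00000 + 0.649412 + 0.430761 = 4.08017.
⟨E⟩ = 0.0803210 eV, ⟨E²⟩ = 0.0243693 eV².
C_V/k_B = (⟨E²⟩ − ⟨E⟩²)/(kT)² = (0.0243693 − 0.00645146)/0.0392040 = 0.4570.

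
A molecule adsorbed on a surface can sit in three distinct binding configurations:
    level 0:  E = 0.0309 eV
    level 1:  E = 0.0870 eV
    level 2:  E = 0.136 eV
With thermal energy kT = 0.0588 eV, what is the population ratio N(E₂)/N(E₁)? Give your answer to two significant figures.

n₂/n₁ = exp[−(E₂−E₁)/kT] = exp(−(0.0490 eV)/(0.0588 eV)) = exp(-0.8333) = 0.43.

0.43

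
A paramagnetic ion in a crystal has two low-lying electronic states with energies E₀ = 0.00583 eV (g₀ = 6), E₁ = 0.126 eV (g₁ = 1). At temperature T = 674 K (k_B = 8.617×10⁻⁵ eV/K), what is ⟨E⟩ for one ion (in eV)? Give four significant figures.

0.008307 eV

k_BT = 8.617×10⁻⁵ × 674 K = 0.0580786 eV.
Eᵢ/kT = 0.100381, 2.16947.
Z = Σ gᵢe^(−Eᵢ/kT) = 6·e^(−0.100381) + 1·e^(−2.16947) = 5.42696 + 0.114238 = 5.54120.
⟨E⟩ = Σ Eᵢ gᵢe^(−Eᵢ/kT) / Z = (0.00583·5.42696 + 0.126·0.114238) / 5.54120 = 0.008307 eV.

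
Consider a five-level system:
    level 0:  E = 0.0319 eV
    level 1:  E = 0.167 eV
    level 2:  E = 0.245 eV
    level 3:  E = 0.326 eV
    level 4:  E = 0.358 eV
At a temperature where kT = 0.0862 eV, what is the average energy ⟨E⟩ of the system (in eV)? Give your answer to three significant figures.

Eᵢ/kT = 0.37007, 1.9374, 2.8422, 3.7819, 4.1531.
Z = Σ e^(−Eᵢ/kT) = e^(−0.37007) + e^(−1.9374) + e^(−2.8422) + e^(−3.7819) + e^(−4.1531) = 0.69069 + 0.14408 + 0.058297 + 0.022779 + 0.015716 = 0.93156.
⟨E⟩ = Σ Eᵢ e^(−Eᵢ/kT) / Z = (0.0319·0.69069 + 0.167·0.14408 + 0.245·0.058297 + 0.326·0.022779 + 0.358·0.015716) / 0.93156 = 0.0788 eV.

0.0788 eV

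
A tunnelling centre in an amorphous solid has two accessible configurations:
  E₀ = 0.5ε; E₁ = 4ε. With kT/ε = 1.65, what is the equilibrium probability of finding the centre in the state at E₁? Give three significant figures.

0.107

Eᵢ/kT = 0.30303, 2.4242.
Z = Σ e^(−Eᵢ/kT) = e^(−0.30303) + e^(−2.4242) = 0.73858 + 0.088549 = 0.82713.
P₁ = e^(−E₁/kT) / Z = 0.088549/0.82713 = 0.107.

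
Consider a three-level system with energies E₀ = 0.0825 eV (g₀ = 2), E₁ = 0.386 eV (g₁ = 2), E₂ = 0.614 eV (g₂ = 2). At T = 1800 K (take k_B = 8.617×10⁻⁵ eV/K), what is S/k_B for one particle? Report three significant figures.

1.18

k_BT = 8.617×10⁻⁵ × 1800 K = 0.15511 eV.
Eᵢ/kT = 0.53188, 2.4886, 3.9585.
Z = Σ gᵢe^(−Eᵢ/kT) = 2·e^(−0.53188) + 2·e^(−2.4886) + 2·e^(−3.9585) = 1.1750 + 0.16605 + 0.038183 = 1.3792.
⟨E⟩ = Σ EᵢPᵢ = 0.13376 eV.
S/k_B = ln Z + ⟨E⟩/kT = ln(1.3792) + 0.13376/0.15511 = 0.32150 + 0.86236 = 1.18.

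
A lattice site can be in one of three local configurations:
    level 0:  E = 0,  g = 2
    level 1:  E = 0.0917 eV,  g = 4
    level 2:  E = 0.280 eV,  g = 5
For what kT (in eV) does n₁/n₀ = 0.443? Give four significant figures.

0.06084 eV

n₁/n₀ = (g₁/g₀) exp[−(E₁−E₀)/kT] = 0.443.
⇒ (E₁−E₀)/kT = ln((4/2)/0.443) = ln(4.51467) = 1.50733.
kT = 0.0917 eV / 1.50733 = 0.06084 eV.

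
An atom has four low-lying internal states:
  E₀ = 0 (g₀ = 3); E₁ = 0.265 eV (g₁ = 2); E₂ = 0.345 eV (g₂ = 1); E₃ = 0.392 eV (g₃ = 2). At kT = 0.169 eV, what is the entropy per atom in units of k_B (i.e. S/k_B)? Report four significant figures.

Eᵢ/kT = 0, 1.56805, 2.04142, 2.31953.
Z = Σ gᵢe^(−Eᵢ/kT) = 3·e^(−0) + 2·e^(−1.56805) + 1·e^(−2.04142) + 2·e^(−2.31953) = 3.00000 + 0.416903 + 0.129844 + 0.196640 = 3.74339.
⟨E⟩ = Σ EᵢPᵢ = 0.0620716 eV.
S/k_B = ln Z + ⟨E⟩/kT = ln(3.74339) + 0.0620716/0.169 = 1.31999 + 0.367288 = 1.687.

1.687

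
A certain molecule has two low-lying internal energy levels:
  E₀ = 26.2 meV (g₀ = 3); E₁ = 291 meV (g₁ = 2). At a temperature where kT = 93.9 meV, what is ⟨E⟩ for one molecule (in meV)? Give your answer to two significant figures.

Eᵢ/kT = 0.2790, 3.099.
Z = Σ gᵢe^(−Eᵢ/kT) = 3·e^(−0.2790) + 2·e^(−3.099) = 2.270 + 0.09019 = 2.360.
⟨E⟩ = Σ Eᵢ gᵢe^(−Eᵢ/kT) / Z = (26.2·2.270 + 291·0.09019) / 2.360 = 36 meV.

36 meV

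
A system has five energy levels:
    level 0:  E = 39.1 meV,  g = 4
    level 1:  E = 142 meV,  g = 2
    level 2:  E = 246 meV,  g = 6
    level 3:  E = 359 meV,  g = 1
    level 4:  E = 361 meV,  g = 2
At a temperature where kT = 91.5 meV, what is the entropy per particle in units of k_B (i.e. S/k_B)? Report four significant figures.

Eᵢ/kT = 0.427322, 1.55191, 2.68852, 3.92350, 3.94536.
Z = Σ gᵢe^(−Eᵢ/kT) = 4·e^(−0.427322) + 2·e^(−1.55191) + 6·e^(−2.68852) + 1·e^(−3.92350) + 2·e^(−3.94536) = 2.60901 + 0.423686 + 0.407889 + 0.0197718 + 0.0386885 = 3.49905.
⟨E⟩ = Σ EᵢPᵢ = 81.0451 meV.
S/k_B = ln Z + ⟨E⟩/kT = ln(3.49905) + 81.0451/91.5 = 1.25249 + 0.885739 = 2.138.

2.138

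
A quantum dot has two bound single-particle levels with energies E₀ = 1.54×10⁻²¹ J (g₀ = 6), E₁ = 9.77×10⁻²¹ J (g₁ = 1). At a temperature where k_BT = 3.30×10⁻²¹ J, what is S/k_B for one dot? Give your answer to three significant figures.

1.84

Eᵢ/kT = 0.46667, 2.9606.
Z = Σ gᵢe^(−Eᵢ/kT) = 6·e^(−0.46667) + 1·e^(−2.9606) = 3.7625 + 0.051788 = 3.8143.
⟨E⟩ = Σ EᵢPᵢ = 1.6517 ×10⁻²¹ J.
S/k_B = ln Z + ⟨E⟩/kT = ln(3.8143) + 1.6517/3.30 = 1.3388 + 0.50052 = 1.84.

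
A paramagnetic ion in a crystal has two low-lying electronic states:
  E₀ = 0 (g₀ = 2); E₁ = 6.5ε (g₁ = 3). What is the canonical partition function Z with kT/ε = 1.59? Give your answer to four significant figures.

Eᵢ/kT = 0, 4.08805.
Z = Σ gᵢe^(−Eᵢ/kT) = 2·e^(−0) + 3·e^(−4.08805) = 2.00000 + 0.0503157 = 2.05032.

Z = 2.050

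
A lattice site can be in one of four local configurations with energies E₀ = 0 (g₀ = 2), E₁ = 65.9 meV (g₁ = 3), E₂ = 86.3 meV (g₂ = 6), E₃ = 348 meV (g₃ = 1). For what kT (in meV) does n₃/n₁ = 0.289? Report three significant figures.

n₃/n₁ = (g₃/g₁) exp[−(E₃−E₁)/kT] = 0.289.
⇒ (E₃−E₁)/kT = ln((1/3)/0.289) = ln(1.1534) = 0.14271.
kT = 282.1 meV / 0.14271 = 1980 meV.

1980 meV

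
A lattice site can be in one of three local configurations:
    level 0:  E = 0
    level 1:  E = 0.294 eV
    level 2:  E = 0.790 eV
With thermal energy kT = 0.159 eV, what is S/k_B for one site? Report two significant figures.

0.43

Eᵢ/kT = 0, 1.849, 4.969.
Z = Σ e^(−Eᵢ/kT) = e^(−0) + e^(−1.849) + e^(−4.969) = 1.000 + 0.1574 + 0.006950 = 1.164.
⟨E⟩ = Σ EᵢPᵢ = 0.04447 eV.
S/k_B = ln Z + ⟨E⟩/kT = ln(1.164) + 0.04447/0.159 = 0.1519 + 0.2797 = 0.43.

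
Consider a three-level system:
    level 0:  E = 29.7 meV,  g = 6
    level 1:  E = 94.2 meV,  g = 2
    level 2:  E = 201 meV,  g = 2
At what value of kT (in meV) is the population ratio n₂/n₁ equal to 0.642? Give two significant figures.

240 meV

n₂/n₁ = (g₂/g₁) exp[−(E₂−E₁)/kT] = 0.642.
⇒ (E₂−E₁)/kT = ln((2/2)/0.642) = ln(1.558) = 0.4434.
kT = 106.8 meV / 0.4434 = 240 meV.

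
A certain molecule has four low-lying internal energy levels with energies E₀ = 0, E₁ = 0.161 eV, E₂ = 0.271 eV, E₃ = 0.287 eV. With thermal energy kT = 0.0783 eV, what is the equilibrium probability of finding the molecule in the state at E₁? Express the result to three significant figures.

Eᵢ/kT = 0, 2.0562, 3.4610, 3.6654.
Z = Σ e^(−Eᵢ/kT) = e^(−0) + e^(−2.0562) + e^(−3.4610) + e^(−3.6654) = 1.0000 + 0.12794 + 0.031398 + 0.025594 = 1.1849.
P₁ = e^(−E₁/kT) / Z = 0.12794/1.1849 = 0.108.

0.108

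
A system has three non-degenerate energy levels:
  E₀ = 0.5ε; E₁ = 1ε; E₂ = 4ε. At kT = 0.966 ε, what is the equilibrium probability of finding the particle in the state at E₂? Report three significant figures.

0.0165

Eᵢ/kT = 0.51760, 1.0352, 4.1408.
Z = Σ e^(−Eᵢ/kT) = e^(−0.51760) + e^(−1.0352) + e^(−4.1408) = 0.59595 + 0.35516 + 0.015910 = 0.96702.
P₂ = e^(−E₂/kT) / Z = 0.015910/0.96702 = 0.0165.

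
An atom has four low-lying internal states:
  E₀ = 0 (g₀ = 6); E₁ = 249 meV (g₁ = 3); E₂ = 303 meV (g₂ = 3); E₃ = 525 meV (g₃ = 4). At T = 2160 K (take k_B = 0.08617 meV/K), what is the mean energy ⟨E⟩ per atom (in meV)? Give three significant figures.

k_BT = 0.08617 × 2160 K = 186.13 meV.
Eᵢ/kT = 0, 1.3378, 1.6279, 2.8206.
Z = Σ gᵢe^(−Eᵢ/kT) = 6·e^(−0) + 3·e^(−1.3378) + 3·e^(−1.6279) + 4·e^(−2.8206) = 6.0000 + 0.78727 + 0.58902 + 0.23828 = 7.6146.
⟨E⟩ = Σ Eᵢ gᵢe^(−Eᵢ/kT) / Z = (0·6.0000 + 249·0.78727 + 303·0.58902 + 525·0.23828) / 7.6146 = 65.6 meV.

65.6 meV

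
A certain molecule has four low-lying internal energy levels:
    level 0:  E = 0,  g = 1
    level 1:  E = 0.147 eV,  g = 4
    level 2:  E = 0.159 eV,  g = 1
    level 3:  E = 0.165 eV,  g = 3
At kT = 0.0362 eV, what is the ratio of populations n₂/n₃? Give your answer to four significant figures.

0.3934

n₂/n₃ = (g₂/g₃) exp[−(E₂−E₃)/kT] = (1/3) × exp(−(-0.006 eV)/(0.0362 eV)) = (1/3) × exp(0.165746) = 0.3934.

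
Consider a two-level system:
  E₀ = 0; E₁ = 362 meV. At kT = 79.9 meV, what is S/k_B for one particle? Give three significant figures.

Eᵢ/kT = 0, 4.5307.
Z = Σ e^(−Eᵢ/kT) = e^(−0) + e^(−4.5307) = 1.0000 + 0.010773 = 1.0108.
⟨E⟩ = Σ EᵢPᵢ = 3.8582 meV.
S/k_B = ln Z + ⟨E⟩/kT = ln(1.0108) + 3.8582/79.9 = 0.010742 + 0.048288 = 0.0590.

0.0590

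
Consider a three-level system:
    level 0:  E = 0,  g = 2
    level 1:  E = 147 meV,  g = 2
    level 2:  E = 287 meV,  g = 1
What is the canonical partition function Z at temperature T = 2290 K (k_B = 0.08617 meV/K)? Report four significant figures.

k_BT = 0.08617 × 2290 K = 197.329 meV.
Eᵢ/kT = 0, 0.744949, 1.45442.
Z = Σ gᵢe^(−Eᵢ/kT) = 2·e^(−0) + 2·e^(−0.744949) + 1·e^(−1.45442) = 2.00000 + 0.949517 + 0.233536 = 3.18305.

Z = 3.183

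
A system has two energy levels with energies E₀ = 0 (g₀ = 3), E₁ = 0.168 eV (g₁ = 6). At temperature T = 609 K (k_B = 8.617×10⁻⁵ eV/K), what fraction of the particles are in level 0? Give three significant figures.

0.925

k_BT = 8.617×10⁻⁵ × 609 K = 0.052478 eV.
Eᵢ/kT = 0, 3.2013.
Z = Σ gᵢe^(−Eᵢ/kT) = 3·e^(−0) + 6·e^(−3.2013) = 3.0000 + 0.24426 = 3.2443.
P₀ = g₀ e^(−E₀/kT) / Z = 3.0000/3.2443 = 0.925.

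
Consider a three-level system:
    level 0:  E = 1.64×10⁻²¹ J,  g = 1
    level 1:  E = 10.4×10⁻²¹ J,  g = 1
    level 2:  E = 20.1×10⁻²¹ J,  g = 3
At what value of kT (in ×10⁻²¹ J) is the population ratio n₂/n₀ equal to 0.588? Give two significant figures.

11 ×10⁻²¹ J

n₂/n₀ = (g₂/g₀) exp[−(E₂−E₀)/kT] = 0.588.
⇒ (E₂−E₀)/kT = ln((3/1)/0.588) = ln(5.102) = 1.630.
kT = 18.46 ×10⁻²¹ J / 1.630 = 11 ×10⁻²¹ J.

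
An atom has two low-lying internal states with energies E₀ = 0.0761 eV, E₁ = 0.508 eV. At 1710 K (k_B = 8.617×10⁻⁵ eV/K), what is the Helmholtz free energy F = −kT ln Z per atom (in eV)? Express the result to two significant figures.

k_BT = 8.617×10⁻⁵ × 1710 K = 0.1474 eV.
Eᵢ/kT = 0.5163, 3.446.
Z = Σ e^(−Eᵢ/kT) = e^(−0.5163) + e^(−3.446) = 0.5967 + 0.03187 = 0.6286.
F = −kT ln Z = −0.1474 × ln(0.6286) = −0.1474 × -0.4643 = 0.068 eV.

0.068 eV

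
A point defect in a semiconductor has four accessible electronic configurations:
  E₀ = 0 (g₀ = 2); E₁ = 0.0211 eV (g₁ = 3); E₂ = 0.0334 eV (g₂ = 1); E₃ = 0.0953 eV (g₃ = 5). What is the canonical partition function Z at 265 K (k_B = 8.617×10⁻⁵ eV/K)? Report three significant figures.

k_BT = 8.617×10⁻⁵ × 265 K = 0.022835 eV.
Eᵢ/kT = 0, 0.92402, 1.4627, 4.1734.
Z = Σ gᵢe^(−Eᵢ/kT) = 2·e^(−0) + 3·e^(−0.92402) + 1·e^(−1.4627) + 5·e^(−4.1734) = 2.0000 + 1.1908 + 0.23161 + 0.076999 = 3.4994.

Z = 3.50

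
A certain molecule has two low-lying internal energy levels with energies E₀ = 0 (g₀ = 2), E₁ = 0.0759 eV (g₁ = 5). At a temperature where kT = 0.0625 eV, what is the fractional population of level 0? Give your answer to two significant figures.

0.57

Eᵢ/kT = 0, 1.214.
Z = Σ gᵢe^(−Eᵢ/kT) = 2·e^(−0) + 5·e^(−1.214) = 2.000 + 1.485 = 3.485.
P₀ = g₀ e^(−E₀/kT) / Z = 2.000/3.485 = 0.57.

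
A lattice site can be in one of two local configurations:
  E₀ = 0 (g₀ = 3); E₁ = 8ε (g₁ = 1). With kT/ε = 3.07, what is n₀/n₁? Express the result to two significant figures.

n₀/n₁ = (g₀/g₁) exp[−(E₀−E₁)/kT] = (3/1) × exp(−(-8ε)/(3.07ε)) = (3/1) × exp(2.606) = 41.

41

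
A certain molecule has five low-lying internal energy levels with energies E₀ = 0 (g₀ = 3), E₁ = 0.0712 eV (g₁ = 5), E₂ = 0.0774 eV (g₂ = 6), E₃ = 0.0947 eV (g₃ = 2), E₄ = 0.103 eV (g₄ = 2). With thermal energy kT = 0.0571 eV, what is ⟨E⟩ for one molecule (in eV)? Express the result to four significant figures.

Eᵢ/kT = 0, 1.24694, 1.35552, 1.65849, 1.80385.
Z = Σ gᵢe^(−Eᵢ/kT) = 3·e^(−0) + 5·e^(−1.24694) + 6·e^(−1.35552) + 2·e^(−1.65849) + 2·e^(−1.80385) = 3.00000 + 1.43691 + 1.54688 + 0.380853 + 0.329327 = 6.69397.
⟨E⟩ = Σ Eᵢ gᵢe^(−Eᵢ/kT) / Z = (0·3.00000 + 0.0712·1.43691 + 0.0774·1.54688 + 0.0947·0.380853 + 0.103·0.329327) / 6.69397 = 0.04362 eV.

0.04362 eV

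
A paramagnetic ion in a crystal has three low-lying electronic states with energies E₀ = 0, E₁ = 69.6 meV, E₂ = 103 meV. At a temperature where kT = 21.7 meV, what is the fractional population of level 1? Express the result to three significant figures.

Eᵢ/kT = 0, 3.2074, 4.7465.
Z = Σ e^(−Eᵢ/kT) = e^(−0) + e^(−3.2074) + e^(−4.7465) = 1.0000 + 0.040462 + 0.0086820 = 1.0491.
P₁ = e^(−E₁/kT) / Z = 0.040462/1.0491 = 0.0386.

0.0386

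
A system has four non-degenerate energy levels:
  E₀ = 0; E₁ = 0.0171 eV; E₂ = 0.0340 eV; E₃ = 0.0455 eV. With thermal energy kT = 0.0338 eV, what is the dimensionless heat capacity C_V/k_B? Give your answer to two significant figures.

0.24

Eᵢ/kT = 0, 0.5059, 1.006, 1.346.
Z = Σ e^(−Eᵢ/kT) = e^(−0) + e^(−0.5059) + e^(−1.006) + e^(−1.346) = 1.000 + 0.6030 + 0.3657 + 0.2603 = 2.229.
⟨E⟩ = 0.01552 eV, ⟨E²⟩ = 0.0005105 eV².
C_V/k_B = (⟨E²⟩ − ⟨E⟩²)/(kT)² = (0.0005105 − 0.0002409)/0.001142 = 0.24.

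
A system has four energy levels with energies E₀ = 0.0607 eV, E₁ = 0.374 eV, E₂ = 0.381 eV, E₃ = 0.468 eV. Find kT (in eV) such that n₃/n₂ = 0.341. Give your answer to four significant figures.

n₃/n₂ = exp[−(E₃−E₂)/kT] = 0.341.
⇒ (E₃−E₂)/kT = ln(1/0.341) = ln(2.93255) = 1.07587.
kT = 0.087 eV / 1.07587 = 0.08086 eV.

0.08086 eV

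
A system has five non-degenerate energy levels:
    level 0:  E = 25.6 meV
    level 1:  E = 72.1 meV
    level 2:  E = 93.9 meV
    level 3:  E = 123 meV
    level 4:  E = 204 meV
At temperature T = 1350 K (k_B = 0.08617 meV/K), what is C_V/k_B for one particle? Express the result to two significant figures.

0.19

k_BT = 0.08617 × 1350 K = 116.3 meV.
Eᵢ/kT = 0.2201, 0.6199, 0.8074, 1.058, 1.754.
Z = Σ e^(−Eᵢ/kT) = e^(−0.2201) + e^(−0.6199) + e^(−0.8074) + e^(−1.058) + e^(−1.754) = 0.8024 + 0.5380 + 0.4460 + 0.3471 + 0.1731 = 2.307.
⟨E⟩ = 77.68 meV, ⟨E²⟩ = 8544 meV².
C_V/k_B = (⟨E²⟩ − ⟨E⟩²)/(kT)² = (8544 − 6034)/13530 = 0.19.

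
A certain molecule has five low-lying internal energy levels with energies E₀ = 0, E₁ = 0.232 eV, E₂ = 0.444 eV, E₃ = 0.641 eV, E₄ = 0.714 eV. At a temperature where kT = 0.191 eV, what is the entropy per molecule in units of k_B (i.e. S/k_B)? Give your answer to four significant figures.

0.9201

Eᵢ/kT = 0, 1.21466, 2.32461, 3.35602, 3.73822.
Z = Σ e^(−Eᵢ/kT) = e^(−0) + e^(−1.21466) + e^(−2.32461) + e^(−3.35602) + e^(−3.73822) = 1.00000 + 0.296811 + 0.0978216 + 0.0348738 + 0.0237964 = 1.45330.
⟨E⟩ = Σ EᵢPᵢ = 0.104340 eV.
S/k_B = ln Z + ⟨E⟩/kT = ln(1.45330) + 0.104340/0.191 = 0.373837 + 0.546283 = 0.9201.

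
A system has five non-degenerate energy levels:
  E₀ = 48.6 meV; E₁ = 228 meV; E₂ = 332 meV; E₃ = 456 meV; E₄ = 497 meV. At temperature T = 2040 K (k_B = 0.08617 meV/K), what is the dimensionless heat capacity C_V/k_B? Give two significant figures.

k_BT = 0.08617 × 2040 K = 175.8 meV.
Eᵢ/kT = 0.2765, 1.297, 1.889, 2.594, 2.827.
Z = Σ e^(−Eᵢ/kT) = e^(−0.2765) + e^(−1.297) + e^(−1.889) + e^(−2.594) + e^(−2.827) = 0.7584 + 0.2734 + 0.1512 + 0.07472 + 0.05919 = 1.317.
⟨E⟩ = 161.6 meV, ⟨E²⟩ = 47700 meV².
C_V/k_B = (⟨E²⟩ − ⟨E⟩²)/(kT)² = (47700 − 26110)/30910 = 0.70.

0.70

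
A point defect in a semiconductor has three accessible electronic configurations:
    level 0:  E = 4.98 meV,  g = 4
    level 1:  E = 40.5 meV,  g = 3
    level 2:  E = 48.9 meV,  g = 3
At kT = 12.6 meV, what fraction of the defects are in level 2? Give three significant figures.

Eᵢ/kT = 0.39524, 3.2143, 3.8810.
Z = Σ gᵢe^(−Eᵢ/kT) = 4·e^(−0.39524) + 3·e^(−3.2143) + 3·e^(−3.8810) = 2.6941 + 0.12055 + 0.061891 = 2.8765.
P₂ = g₂ e^(−E₂/kT) / Z = 0.061891/2.8765 = 0.0215.

0.0215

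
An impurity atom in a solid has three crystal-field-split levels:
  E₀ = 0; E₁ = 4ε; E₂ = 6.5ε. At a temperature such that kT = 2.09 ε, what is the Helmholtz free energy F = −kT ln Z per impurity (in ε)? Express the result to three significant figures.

Eᵢ/kT = 0, 1.9139, 3.1100.
Z = Σ e^(−Eᵢ/kT) = e^(−0) + e^(−1.9139) + e^(−3.1100) = 1.0000 + 0.14750 + 0.044601 = 1.1921.
F = −kT ln Z = −2.09 × ln(1.1921) = −2.09 × 0.17572 = -0.367 ε.

-0.367 ε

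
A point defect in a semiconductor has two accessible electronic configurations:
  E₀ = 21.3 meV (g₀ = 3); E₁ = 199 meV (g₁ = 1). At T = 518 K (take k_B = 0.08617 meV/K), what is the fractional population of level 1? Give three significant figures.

0.00618

k_BT = 0.08617 × 518 K = 44.636 meV.
Eᵢ/kT = 0.47719, 4.4583.
Z = Σ gᵢe^(−Eᵢ/kT) = 3·e^(−0.47719) + 1·e^(−4.4583) = 1.8616 + 0.011582 = 1.8732.
P₁ = g₁ e^(−E₁/kT) / Z = 0.011582/1.8732 = 0.00618.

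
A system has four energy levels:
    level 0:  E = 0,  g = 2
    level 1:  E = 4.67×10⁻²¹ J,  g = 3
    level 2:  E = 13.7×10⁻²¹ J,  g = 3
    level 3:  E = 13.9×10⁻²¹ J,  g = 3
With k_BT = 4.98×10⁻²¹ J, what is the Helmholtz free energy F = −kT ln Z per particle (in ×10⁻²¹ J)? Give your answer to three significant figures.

Eᵢ/kT = 0, 0.93775, 2.7510, 2.7912.
Z = Σ gᵢe^(−Eᵢ/kT) = 2·e^(−0) + 3·e^(−0.93775) + 3·e^(−2.7510) + 3·e^(−2.7912) = 2.0000 + 1.1745 + 0.19159 + 0.18404 = 3.5501.
F = −kT ln Z = −4.98 × ln(3.5501) = −4.98 × 1.2670 = -6.31 ×10⁻²¹ J.

-6.31 ×10⁻²¹ J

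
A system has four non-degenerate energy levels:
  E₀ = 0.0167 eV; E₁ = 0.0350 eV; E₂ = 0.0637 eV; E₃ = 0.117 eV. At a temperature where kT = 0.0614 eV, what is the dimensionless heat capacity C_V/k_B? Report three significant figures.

Eᵢ/kT = 0.27199, 0.57003, 1.0375, 1.9055.
Z = Σ e^(−Eᵢ/kT) = e^(−0.27199) + e^(−0.57003) + e^(−1.0375) + e^(−1.9055) = 0.76186 + 0.56551 + 0.35434 + 0.14875 = 1.8305.
⟨E⟩ = 0.039602 eV, ⟨E²⟩ = 0.0023924 eV².
C_V/k_B = (⟨E²⟩ − ⟨E⟩²)/(kT)² = (0.0023924 − 0.0015683)/0.0037700 = 0.219.

0.219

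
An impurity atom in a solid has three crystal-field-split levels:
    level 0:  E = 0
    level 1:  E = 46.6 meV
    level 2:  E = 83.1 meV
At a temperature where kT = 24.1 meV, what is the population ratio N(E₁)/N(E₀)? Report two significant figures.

n₁/n₀ = exp[−(E₁−E₀)/kT] = exp(−(46.6 meV)/(24.1 meV)) = exp(-1.934) = 0.14.

0.14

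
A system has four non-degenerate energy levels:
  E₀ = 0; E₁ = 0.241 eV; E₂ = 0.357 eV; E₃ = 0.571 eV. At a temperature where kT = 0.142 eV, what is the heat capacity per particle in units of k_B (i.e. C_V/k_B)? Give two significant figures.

Eᵢ/kT = 0, 1.697, 2.514, 4.021.
Z = Σ e^(−Eᵢ/kT) = e^(−0) + e^(−1.697) + e^(−2.514) + e^(−4.021) = 1.000 + 0.1832 + 0.08094 + 0.01794 = 1.282.
⟨E⟩ = 0.06497 eV, ⟨E²⟩ = 0.02091 eV².
C_V/k_B = (⟨E²⟩ − ⟨E⟩²)/(kT)² = (0.02091 − 0.004221)/0.02016 = 0.83.

0.83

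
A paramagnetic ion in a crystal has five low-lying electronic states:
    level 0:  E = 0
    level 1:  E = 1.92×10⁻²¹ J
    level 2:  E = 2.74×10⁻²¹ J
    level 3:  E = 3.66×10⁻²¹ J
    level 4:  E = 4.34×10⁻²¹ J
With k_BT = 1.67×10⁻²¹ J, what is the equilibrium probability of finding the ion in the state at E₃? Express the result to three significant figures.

0.0659

Eᵢ/kT = 0, 1.1497, 1.6407, 2.1916, 2.5988.
Z = Σ e^(−Eᵢ/kT) = e^(−0) + e^(−1.1497) + e^(−1.6407) + e^(−2.1916) + e^(−2.5988) = 1.0000 + 0.31673 + 0.19384 + 0.11174 + 0.074363 = 1.6967.
P₃ = e^(−E₃/kT) / Z = 0.11174/1.6967 = 0.0659.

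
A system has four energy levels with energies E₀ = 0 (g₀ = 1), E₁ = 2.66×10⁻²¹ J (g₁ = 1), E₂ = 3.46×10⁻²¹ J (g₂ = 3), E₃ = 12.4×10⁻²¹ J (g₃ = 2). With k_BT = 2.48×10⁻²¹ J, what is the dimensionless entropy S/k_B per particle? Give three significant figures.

1.44

Eᵢ/kT = 0, 1.0726, 1.3952, 5.0000.
Z = Σ gᵢe^(−Eᵢ/kT) = 1·e^(−0) + 1·e^(−1.0726) + 3·e^(−1.3952) + 2·e^(−5.0000) = 1.0000 + 0.34212 + 0.74335 + 0.013476 = 2.0989.
⟨E⟩ = Σ EᵢPᵢ = 1.7386 ×10⁻²¹ J.
S/k_B = ln Z + ⟨E⟩/kT = ln(2.0989) + 1.7386/2.48 = 0.74141 + 0.70105 = 1.44.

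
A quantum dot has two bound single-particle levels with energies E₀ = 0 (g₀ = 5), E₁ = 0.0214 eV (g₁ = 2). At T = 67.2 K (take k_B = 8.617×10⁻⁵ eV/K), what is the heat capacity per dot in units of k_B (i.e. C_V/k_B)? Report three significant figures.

0.133

k_BT = 8.617×10⁻⁵ × 67.2 K = 0.0057906 eV.
Eᵢ/kT = 0, 3.6956.
Z = Σ gᵢe^(−Eᵢ/kT) = 5·e^(−0) + 2·e^(−3.6956) = 5.0000 + 0.049665 = 5.0497.
⟨E⟩ = 0.00021047 eV, ⟨E²⟩ = 0.0000045041 eV².
C_V/k_B = (⟨E²⟩ − ⟨E⟩²)/(kT)² = (0.0000045041 − 0.000000044298)/0.000033531 = 0.133.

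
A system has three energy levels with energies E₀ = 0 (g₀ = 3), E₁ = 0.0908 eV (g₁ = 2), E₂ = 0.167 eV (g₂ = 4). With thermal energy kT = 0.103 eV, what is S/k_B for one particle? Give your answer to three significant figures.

Eᵢ/kT = 0, 0.88155, 1.6214.
Z = Σ gᵢe^(−Eᵢ/kT) = 3·e^(−0) + 2·e^(−0.88155) + 4·e^(−1.6214) = 3.0000 + 0.82828 + 0.79049 = 4.6188.
⟨E⟩ = Σ EᵢPᵢ = 0.044864 eV.
S/k_B = ln Z + ⟨E⟩/kT = ln(4.6188) + 0.044864/0.103 = 1.5301 + 0.43557 = 1.97.

1.97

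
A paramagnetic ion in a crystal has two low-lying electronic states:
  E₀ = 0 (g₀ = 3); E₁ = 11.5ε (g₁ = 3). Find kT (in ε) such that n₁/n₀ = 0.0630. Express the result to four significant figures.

n₁/n₀ = (g₁/g₀) exp[−(E₁−E₀)/kT] = 0.0630.
⇒ (E₁−E₀)/kT = ln((3/3)/0.0630) = ln(15.8730) = 2.76462.
kT = 11.5ε / 2.76462 = 4.160 ε.

4.160 ε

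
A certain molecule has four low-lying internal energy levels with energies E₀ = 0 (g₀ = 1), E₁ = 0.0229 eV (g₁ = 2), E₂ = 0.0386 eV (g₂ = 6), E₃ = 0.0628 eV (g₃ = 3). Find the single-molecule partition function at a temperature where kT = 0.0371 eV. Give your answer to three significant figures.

Eᵢ/kT = 0, 0.61725, 1.0404, 1.6927.
Z = Σ gᵢe^(−Eᵢ/kT) = 1·e^(−0) + 2·e^(−0.61725) + 6·e^(−1.0404) + 3·e^(−1.6927) = 1.0000 + 1.0789 + 2.1199 + 0.55207 = 4.7509.

Z = 4.75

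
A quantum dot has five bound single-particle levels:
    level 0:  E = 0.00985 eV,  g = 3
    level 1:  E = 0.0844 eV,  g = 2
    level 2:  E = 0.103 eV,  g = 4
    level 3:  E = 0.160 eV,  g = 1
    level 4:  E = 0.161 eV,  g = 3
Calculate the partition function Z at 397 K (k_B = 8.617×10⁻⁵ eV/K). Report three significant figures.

Z = 2.65

k_BT = 8.617×10⁻⁵ × 397 K = 0.034209 eV.
Eᵢ/kT = 0.28794, 2.4672, 3.0109, 4.6771, 4.7064.
Z = Σ gᵢe^(−Eᵢ/kT) = 3·e^(−0.28794) + 2·e^(−2.4672) + 4·e^(−3.0109) + 1·e^(−4.6771) + 3·e^(−4.7064) = 2.2494 + 0.16964 + 0.19699 + 0.0093060 + 0.027112 = 2.6524.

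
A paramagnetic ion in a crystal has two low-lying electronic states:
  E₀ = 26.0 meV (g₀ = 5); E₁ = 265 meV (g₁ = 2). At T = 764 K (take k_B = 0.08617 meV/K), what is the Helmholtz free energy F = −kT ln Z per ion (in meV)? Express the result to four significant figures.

-80.65 meV

k_BT = 0.08617 × 764 K = 65.8339 meV.
Eᵢ/kT = 0.394933, 4.02528.
Z = Σ gᵢe^(−Eᵢ/kT) = 5·e^(−0.394933) + 2·e^(−4.02528) = 3.36863 + 0.0357168 = 3.40435.
F = −kT ln Z = −65.8339 × ln(3.40435) = −65.8339 × 1.22505 = -80.65 meV.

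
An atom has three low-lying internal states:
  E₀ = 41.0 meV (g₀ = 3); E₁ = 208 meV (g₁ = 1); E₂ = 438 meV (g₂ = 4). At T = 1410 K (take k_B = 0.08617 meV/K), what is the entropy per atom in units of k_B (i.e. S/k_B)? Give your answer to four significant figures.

1.474

k_BT = 0.08617 × 1410 K = 121.500 meV.
Eᵢ/kT = 0.337449, 1.71193, 3.60494.
Z = Σ gᵢe^(−Eᵢ/kT) = 3·e^(−0.337449) + 1·e^(−1.71193) + 4·e^(−3.60494) = 2.14077 + 0.180517 + 0.108756 = 2.43004.
⟨E⟩ = Σ EᵢPᵢ = 71.1734 meV.
S/k_B = ln Z + ⟨E⟩/kT = ln(2.43004) + 71.1734/121.500 = 0.887908 + 0.585789 = 1.474.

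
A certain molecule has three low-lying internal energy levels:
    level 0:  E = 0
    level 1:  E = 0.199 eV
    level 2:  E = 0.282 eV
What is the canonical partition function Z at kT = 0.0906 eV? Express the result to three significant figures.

Z = 1.16

Eᵢ/kT = 0, 2.1965, 3.1126.
Z = Σ e^(−Eᵢ/kT) = e^(−0) + e^(−2.1965) + e^(−3.1126) = 1.0000 + 0.11119 + 0.044485 = 1.1557.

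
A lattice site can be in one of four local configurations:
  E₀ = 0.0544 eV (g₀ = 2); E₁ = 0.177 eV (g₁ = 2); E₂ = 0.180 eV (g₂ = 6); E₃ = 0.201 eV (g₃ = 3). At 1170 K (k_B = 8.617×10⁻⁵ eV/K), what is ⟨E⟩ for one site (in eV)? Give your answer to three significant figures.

0.133 eV

k_BT = 8.617×10⁻⁵ × 1170 K = 0.10082 eV.
Eᵢ/kT = 0.53958, 1.7556, 1.7854, 1.9937.
Z = Σ gᵢe^(−Eᵢ/kT) = 2·e^(−0.53958) + 2·e^(−1.7556) + 6·e^(−1.7854) + 3·e^(−1.9937) = 1.1660 + 0.34561 + 1.0064 + 0.40857 = 2.9266.
⟨E⟩ = Σ Eᵢ gᵢe^(−Eᵢ/kT) / Z = (0.0544·1.1660 + 0.177·0.34561 + 0.180·1.0064 + 0.201·0.40857) / 2.9266 = 0.133 eV.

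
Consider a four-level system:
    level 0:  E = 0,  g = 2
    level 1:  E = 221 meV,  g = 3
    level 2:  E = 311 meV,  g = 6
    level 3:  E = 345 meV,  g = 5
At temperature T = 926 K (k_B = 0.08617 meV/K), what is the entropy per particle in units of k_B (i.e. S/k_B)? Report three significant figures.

k_BT = 0.08617 × 926 K = 79.793 meV.
Eᵢ/kT = 0, 2.7697, 3.8976, 4.3237.
Z = Σ gᵢe^(−Eᵢ/kT) = 2·e^(−0) + 3·e^(−2.7697) + 6·e^(−3.8976) + 5·e^(−4.3237) = 2.0000 + 0.18804 + 0.12174 + 0.066254 = 2.3760.
⟨E⟩ = Σ EᵢPᵢ = 43.045 meV.
S/k_B = ln Z + ⟨E⟩/kT = ln(2.3760) + 43.045/79.793 = 0.86542 + 0.53946 = 1.40.

1.40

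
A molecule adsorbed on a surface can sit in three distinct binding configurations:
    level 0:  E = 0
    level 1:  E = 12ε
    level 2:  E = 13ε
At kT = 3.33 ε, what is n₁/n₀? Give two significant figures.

0.027

n₁/n₀ = exp[−(E₁−E₀)/kT] = exp(−(12ε)/(3.33ε)) = exp(-3.604) = 0.027.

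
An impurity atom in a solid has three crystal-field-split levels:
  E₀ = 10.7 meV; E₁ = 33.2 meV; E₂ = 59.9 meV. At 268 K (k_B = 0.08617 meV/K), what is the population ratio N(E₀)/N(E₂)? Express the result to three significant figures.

8.42

k_BT = 0.08617 × 268 K = 23.094 meV.
n₀/n₂ = exp[−(E₀−E₂)/kT] = exp(−(-49.2 meV)/(23.094 meV)) = exp(2.1304) = 8.42.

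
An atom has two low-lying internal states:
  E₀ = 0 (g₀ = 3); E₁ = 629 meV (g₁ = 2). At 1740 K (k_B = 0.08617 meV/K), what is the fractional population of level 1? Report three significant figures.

k_BT = 0.08617 × 1740 K = 149.94 meV.
Eᵢ/kT = 0, 4.1950.
Z = Σ gᵢe^(−Eᵢ/kT) = 3·e^(−0) + 2·e^(−4.1950) = 3.0000 + 0.030141 = 3.0301.
P₁ = g₁ e^(−E₁/kT) / Z = 0.030141/3.0301 = 0.00995.

0.00995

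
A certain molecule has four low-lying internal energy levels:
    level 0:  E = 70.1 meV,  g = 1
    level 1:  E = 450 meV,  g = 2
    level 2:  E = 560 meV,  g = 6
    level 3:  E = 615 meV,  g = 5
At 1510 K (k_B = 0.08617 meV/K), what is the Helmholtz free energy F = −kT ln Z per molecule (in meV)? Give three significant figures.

k_BT = 0.08617 × 1510 K = 130.12 meV.
Eᵢ/kT = 0.53873, 3.4583, 4.3037, 4.7264.
Z = Σ gᵢe^(−Eᵢ/kT) = 1·e^(−0.53873) + 2·e^(−3.4583) + 6·e^(−4.3037) + 5·e^(−4.7264) = 0.58349 + 0.062966 + 0.081111 + 0.044292 = 0.77186.
F = −kT ln Z = −130.12 × ln(0.77186) = −130.12 × -0.25895 = 33.7 meV.

33.7 meV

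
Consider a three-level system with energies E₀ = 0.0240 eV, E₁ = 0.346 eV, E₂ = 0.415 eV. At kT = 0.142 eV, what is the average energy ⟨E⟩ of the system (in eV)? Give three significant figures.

Eᵢ/kT = 0.16901, 2.4366, 2.9225.
Z = Σ e^(−Eᵢ/kT) = e^(−0.16901) + e^(−2.4366) + e^(−2.9225) = 0.84450 + 0.087458 + 0.053799 = 0.98576.
⟨E⟩ = Σ Eᵢ e^(−Eᵢ/kT) / Z = (0.0240·0.84450 + 0.346·0.087458 + 0.415·0.053799) / 0.98576 = 0.0739 eV.

0.0739 eV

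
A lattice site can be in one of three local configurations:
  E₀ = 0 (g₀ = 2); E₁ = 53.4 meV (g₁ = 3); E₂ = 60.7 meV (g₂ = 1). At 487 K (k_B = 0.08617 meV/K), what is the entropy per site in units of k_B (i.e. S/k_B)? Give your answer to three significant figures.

1.58

k_BT = 0.08617 × 487 K = 41.965 meV.
Eᵢ/kT = 0, 1.2725, 1.4464.
Z = Σ gᵢe^(−Eᵢ/kT) = 2·e^(−0) + 3·e^(−1.2725) + 1·e^(−1.4464) = 2.0000 + 0.84039 + 0.23542 = 3.0758.
⟨E⟩ = Σ EᵢPᵢ = 19.236 meV.
S/k_B = ln Z + ⟨E⟩/kT = ln(3.0758) + 19.236/41.965 = 1.1236 + 0.45838 = 1.58.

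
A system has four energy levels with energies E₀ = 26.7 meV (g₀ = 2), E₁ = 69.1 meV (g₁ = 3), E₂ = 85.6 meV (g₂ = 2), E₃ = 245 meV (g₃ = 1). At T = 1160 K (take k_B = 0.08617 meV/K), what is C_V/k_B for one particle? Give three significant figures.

0.134

k_BT = 0.08617 × 1160 K = 99.957 meV.
Eᵢ/kT = 0.26711, 0.69130, 0.85637, 2.4511.
Z = Σ gᵢe^(−Eᵢ/kT) = 2·e^(−0.26711) + 3·e^(−0.69130) + 2·e^(−0.85637) + 1·e^(−2.4511) = 1.5312 + 1.5028 + 0.84940 + 0.086199 = 3.9696.
⟨E⟩ = 60.095 meV, ⟨E²⟩ = 4953.9 meV².
C_V/k_B = (⟨E²⟩ − ⟨E⟩²)/(kT)² = (4953.9 − 3611.4)/9991.4 = 0.134.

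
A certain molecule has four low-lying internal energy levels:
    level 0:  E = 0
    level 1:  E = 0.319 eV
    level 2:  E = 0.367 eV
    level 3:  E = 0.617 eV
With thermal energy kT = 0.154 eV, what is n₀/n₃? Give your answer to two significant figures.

n₀/n₃ = exp[−(E₀−E₃)/kT] = exp(−(-0.617 eV)/(0.154 eV)) = exp(4.006) = 55.

55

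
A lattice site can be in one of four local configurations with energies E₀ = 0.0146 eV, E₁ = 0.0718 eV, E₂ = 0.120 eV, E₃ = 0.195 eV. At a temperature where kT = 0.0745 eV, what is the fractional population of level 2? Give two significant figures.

0.14

Eᵢ/kT = 0.1960, 0.9638, 1.611, 2.617.
Z = Σ e^(−Eᵢ/kT) = e^(−0.1960) + e^(−0.9638) + e^(−1.611) + e^(−2.617) = 0.8220 + 0.3814 + 0.1997 + 0.07302 = 1.476.
P₂ = e^(−E₂/kT) / Z = 0.1997/1.476 = 0.14.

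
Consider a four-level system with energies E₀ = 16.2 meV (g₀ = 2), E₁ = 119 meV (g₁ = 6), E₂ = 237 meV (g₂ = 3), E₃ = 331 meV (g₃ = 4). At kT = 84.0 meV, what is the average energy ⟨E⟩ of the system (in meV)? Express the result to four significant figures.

79.73 meV

Eᵢ/kT = 0.192857, 1.41667, 2.82143, 3.94048.
Z = Σ gᵢe^(−Eᵢ/kT) = 2·e^(−0.192857) + 6·e^(−1.41667) + 3·e^(−2.82143) + 4·e^(−3.94048) = 1.64920 + 1.45512 + 0.178562 + 0.0777555 = 3.36064.
⟨E⟩ = Σ Eᵢ gᵢe^(−Eᵢ/kT) / Z = (16.2·1.64920 + 119·1.45512 + 237·0.178562 + 331·0.0777555) / 3.36064 = 79.73 meV.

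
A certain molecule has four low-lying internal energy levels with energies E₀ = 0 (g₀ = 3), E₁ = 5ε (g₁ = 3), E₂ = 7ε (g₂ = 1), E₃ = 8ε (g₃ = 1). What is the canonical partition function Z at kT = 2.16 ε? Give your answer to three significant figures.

Z = 3.36

Eᵢ/kT = 0, 2.3148, 3.2407, 3.7037.
Z = Σ gᵢe^(−Eᵢ/kT) = 3·e^(−0) + 3·e^(−2.3148) + 1·e^(−3.2407) + 1·e^(−3.7037) = 3.0000 + 0.29636 + 0.039136 + 0.024632 = 3.3601.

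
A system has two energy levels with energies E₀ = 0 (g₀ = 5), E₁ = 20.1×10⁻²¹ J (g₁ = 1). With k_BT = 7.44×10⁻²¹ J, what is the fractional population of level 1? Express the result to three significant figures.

0.0132

Eᵢ/kT = 0, 2.7016.
Z = Σ gᵢe^(−Eᵢ/kT) = 5·e^(−0) + 1·e^(−2.7016) = 5.0000 + 0.067098 = 5.0671.
P₁ = g₁ e^(−E₁/kT) / Z = 0.067098/5.0671 = 0.0132.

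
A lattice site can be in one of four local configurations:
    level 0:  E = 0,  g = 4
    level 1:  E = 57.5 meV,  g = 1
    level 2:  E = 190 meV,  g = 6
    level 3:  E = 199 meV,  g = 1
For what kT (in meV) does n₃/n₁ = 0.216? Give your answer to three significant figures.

92.3 meV

n₃/n₁ = (g₃/g₁) exp[−(E₃−E₁)/kT] = 0.216.
⇒ (E₃−E₁)/kT = ln((1/1)/0.216) = ln(4.6296) = 1.5325.
kT = 141.5 meV / 1.5325 = 92.3 meV.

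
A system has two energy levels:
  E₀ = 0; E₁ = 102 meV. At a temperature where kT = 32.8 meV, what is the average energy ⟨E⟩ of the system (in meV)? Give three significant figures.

Eᵢ/kT = 0, 3.1098.
Z = Σ e^(−Eᵢ/kT) = e^(−0) + e^(−3.1098) = 1.0000 + 0.044610 = 1.0446.
⟨E⟩ = Σ Eᵢ e^(−Eᵢ/kT) / Z = (0·1.0000 + 102·0.044610) / 1.0446 = 4.36 meV.

4.36 meV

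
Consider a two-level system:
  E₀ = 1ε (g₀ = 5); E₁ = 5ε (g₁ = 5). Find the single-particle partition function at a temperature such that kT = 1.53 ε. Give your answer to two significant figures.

Eᵢ/kT = 0.6536, 3.268.
Z = Σ gᵢe^(−Eᵢ/kT) = 5·e^(−0.6536) + 5·e^(−3.268) = 2.601 + 0.1904 = 2.791.

Z = 2.8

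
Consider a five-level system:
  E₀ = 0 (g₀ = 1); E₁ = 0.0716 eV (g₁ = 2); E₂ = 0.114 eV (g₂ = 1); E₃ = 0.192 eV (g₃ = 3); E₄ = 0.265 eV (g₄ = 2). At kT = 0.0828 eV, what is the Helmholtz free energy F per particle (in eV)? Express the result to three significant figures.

-0.0749 eV

Eᵢ/kT = 0, 0.86473, 1.3768, 2.3188, 3.2005.
Z = Σ gᵢe^(−Eᵢ/kT) = 1·e^(−0) + 2·e^(−0.86473) + 1·e^(−1.3768) + 3·e^(−2.3188) + 2·e^(−3.2005) = 1.0000 + 0.84233 + 0.25238 + 0.29517 + 0.081484 = 2.4714.
F = −kT ln Z = −0.0828 × ln(2.4714) = −0.0828 × 0.90478 = -0.0749 eV.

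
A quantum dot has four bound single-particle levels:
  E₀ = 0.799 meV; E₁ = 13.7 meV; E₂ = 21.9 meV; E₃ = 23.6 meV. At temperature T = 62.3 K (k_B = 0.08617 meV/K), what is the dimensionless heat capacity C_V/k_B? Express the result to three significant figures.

k_BT = 0.08617 × 62.3 K = 5.3684 meV.
Eᵢ/kT = 0.14883, 2.5520, 4.0794, 4.3961.
Z = Σ e^(−Eᵢ/kT) = e^(−0.14883) + e^(−2.5520) + e^(−4.0794) + e^(−4.3961) = 0.86172 + 0.077926 + 0.016918 + 0.012325 = 0.96889.
⟨E⟩ = 2.4951 meV, ⟨E²⟩ = 31.123 meV².
C_V/k_B = (⟨E²⟩ − ⟨E⟩²)/(kT)² = (31.123 − 6.2255)/28.820 = 0.864.

0.864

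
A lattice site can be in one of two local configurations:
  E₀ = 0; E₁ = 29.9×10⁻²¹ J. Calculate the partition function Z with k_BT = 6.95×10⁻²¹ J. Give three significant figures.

Z = 1.01

Eᵢ/kT = 0, 4.3022.
Z = Σ e^(−Eᵢ/kT) = e^(−0) + e^(−4.3022) = 1.0000 + 0.013539 = 1.0135.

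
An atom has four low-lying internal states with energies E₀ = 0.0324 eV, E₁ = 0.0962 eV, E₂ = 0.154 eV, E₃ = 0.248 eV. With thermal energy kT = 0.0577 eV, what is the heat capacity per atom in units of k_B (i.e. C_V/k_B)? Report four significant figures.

Eᵢ/kT = 0.561525, 1.66724, 2.66898, 4.29809.
Z = Σ e^(−Eᵢ/kT) = e^(−0.561525) + e^(−1.66724) + e^(−2.66898) + e^(−4.29809) = 0.570339 + 0.188767 + 0.0693229 + 0.0135945 = 0.842023.
⟨E⟩ = 0.0601949 eV, ⟨E²⟩ = 0.00573123 eV².
C_V/k_B = (⟨E²⟩ − ⟨E⟩²)/(kT)² = (0.00573123 − 0.00362343)/0.00332929 = 0.6331.

0.6331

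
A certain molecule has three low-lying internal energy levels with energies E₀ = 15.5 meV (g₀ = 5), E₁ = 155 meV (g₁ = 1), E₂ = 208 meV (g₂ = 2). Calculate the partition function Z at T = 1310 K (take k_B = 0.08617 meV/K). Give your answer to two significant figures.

k_BT = 0.08617 × 1310 K = 112.9 meV.
Eᵢ/kT = 0.1373, 1.373, 1.842.
Z = Σ gᵢe^(−Eᵢ/kT) = 5·e^(−0.1373) + 1·e^(−1.373) + 2·e^(−1.842) = 4.359 + 0.2533 + 0.3170 = 4.929.

Z = 4.9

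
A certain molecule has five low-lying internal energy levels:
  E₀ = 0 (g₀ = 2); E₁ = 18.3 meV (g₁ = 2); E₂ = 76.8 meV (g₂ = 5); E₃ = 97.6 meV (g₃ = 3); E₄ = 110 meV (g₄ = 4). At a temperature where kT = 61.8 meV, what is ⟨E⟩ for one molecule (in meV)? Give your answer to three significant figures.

43.8 meV

Eᵢ/kT = 0, 0.29612, 1.2427, 1.5793, 1.7799.
Z = Σ gᵢe^(−Eᵢ/kT) = 2·e^(−0) + 2·e^(−0.29612) + 5·e^(−1.2427) + 3·e^(−1.5793) + 4·e^(−1.7799) = 2.0000 + 1.4874 + 1.4430 + 0.61836 + 0.67462 = 6.2234.
⟨E⟩ = Σ Eᵢ gᵢe^(−Eᵢ/kT) / Z = (0·2.0000 + 18.3·1.4874 + 76.8·1.4430 + 97.6·0.61836 + 110·0.67462) / 6.2234 = 43.8 meV.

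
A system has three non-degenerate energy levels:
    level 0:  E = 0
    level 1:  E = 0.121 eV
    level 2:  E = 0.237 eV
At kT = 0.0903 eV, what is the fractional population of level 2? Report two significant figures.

Eᵢ/kT = 0, 1.340, 2.625.
Z = Σ e^(−Eᵢ/kT) = e^(−0) + e^(−1.340) + e^(−2.625) = 1.000 + 0.2618 + 0.07244 = 1.334.
P₂ = e^(−E₂/kT) / Z = 0.07244/1.334 = 0.054.

0.054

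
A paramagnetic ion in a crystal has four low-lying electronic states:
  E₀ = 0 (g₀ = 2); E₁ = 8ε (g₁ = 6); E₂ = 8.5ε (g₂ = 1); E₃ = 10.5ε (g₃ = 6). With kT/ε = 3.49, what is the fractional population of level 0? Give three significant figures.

Eᵢ/kT = 0, 2.2923, 2.4355, 3.0086.
Z = Σ gᵢe^(−Eᵢ/kT) = 2·e^(−0) + 6·e^(−2.2923) + 1·e^(−2.4355) + 6·e^(−3.0086) = 2.0000 + 0.60620 + 0.087554 + 0.29616 = 2.9899.
P₀ = g₀ e^(−E₀/kT) / Z = 2.0000/2.9899 = 0.669.

0.669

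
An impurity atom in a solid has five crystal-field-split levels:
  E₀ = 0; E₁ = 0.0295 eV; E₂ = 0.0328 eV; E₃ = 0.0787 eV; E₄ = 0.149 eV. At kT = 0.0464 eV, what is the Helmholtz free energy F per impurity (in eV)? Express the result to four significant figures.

Eᵢ/kT = 0, 0.635776, 0.706897, 1.69612, 3.21121.
Z = Σ e^(−Eᵢ/kT) = e^(−0) + e^(−0.635776) + e^(−0.706897) + e^(−1.69612) + e^(−3.21121) = 1.00000 + 0.529524 + 0.493172 + 0.183394 + 0.0403078 = 2.24640.
F = −kT ln Z = −0.0464 × ln(2.24640) = −0.0464 × 0.809329 = -0.03755 eV.

-0.03755 eV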